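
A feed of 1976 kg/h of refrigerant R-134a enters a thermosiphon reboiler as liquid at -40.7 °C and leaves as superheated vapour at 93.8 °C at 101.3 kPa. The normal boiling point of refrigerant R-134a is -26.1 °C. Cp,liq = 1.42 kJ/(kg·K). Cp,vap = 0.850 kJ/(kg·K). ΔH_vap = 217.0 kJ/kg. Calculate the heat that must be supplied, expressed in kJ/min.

liquid -40.7→-26.1 °C: 20.732 kJ/kg
vaporisation at -26.1 °C: 217 kJ/kg
vapour -26.1→93.8 °C: 101.92 kJ/kg
Δh = 20.732 + 217 + 101.92 = 339.65 kJ/kg
Q = ṁ·Δh = 1976 kg/h × 339.65 kJ/kg = 671140 kJ/h
|Q| = 186.43 kW = 11186 kJ/min

Q = 11200 kJ/min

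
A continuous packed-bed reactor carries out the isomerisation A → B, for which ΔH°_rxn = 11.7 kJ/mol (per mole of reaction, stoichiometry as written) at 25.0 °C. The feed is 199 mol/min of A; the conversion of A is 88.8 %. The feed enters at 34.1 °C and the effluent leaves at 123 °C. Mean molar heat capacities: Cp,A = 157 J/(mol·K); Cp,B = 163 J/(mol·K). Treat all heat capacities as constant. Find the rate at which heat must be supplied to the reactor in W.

Q_in = 82500 W

Extent of reaction ξ = 0.888 × 199 = 176.71 mol/min
Reaction term: ξ·ΔH°_rxn = 176.71 × 11.7 = 2067.5 kJ/min
Sensible, feed 34.1→25 °C: -284.31 kJ/min
Outlet flows (mol/min): A 22.288, B 176.71
Sensible, products 25→123 °C: 3165.7 kJ/min
Q = ΔH = 4948.9 kJ/min = 82.482 kW
Heat supplied = 82482 W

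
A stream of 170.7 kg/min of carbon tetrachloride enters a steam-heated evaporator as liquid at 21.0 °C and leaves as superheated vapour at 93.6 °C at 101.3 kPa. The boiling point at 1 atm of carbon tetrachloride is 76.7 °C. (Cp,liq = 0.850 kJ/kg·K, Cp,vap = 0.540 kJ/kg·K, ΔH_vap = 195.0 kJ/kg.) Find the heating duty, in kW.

Q = 715 kW

liquid 21.0→76.7 °C: 47.345 kJ/kg
vaporisation at 76.7 °C: 195 kJ/kg
vapour 76.7→93.6 °C: 9.126 kJ/kg
Δh = 47.345 + 195 + 9.126 = 251.47 kJ/kg
Q = ṁ·Δh = 170.7 kg/min × 251.47 kJ/kg = 42926 kJ/min
|Q| = 715.43 kW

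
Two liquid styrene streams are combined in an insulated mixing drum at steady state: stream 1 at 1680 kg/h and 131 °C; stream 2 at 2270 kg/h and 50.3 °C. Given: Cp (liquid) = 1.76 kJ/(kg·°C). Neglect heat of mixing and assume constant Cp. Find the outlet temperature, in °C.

No heat crosses the boundary, so H_out = H_in.
Σ ṁᵢCp,ᵢTᵢ = 1680×1.76×131 + 2270×1.76×50.3 = 588300
Σ ṁᵢCp,ᵢ = 1680×1.76 + 2270×1.76 = 6952
T_out = 588300 / 6952 = 84.623 °C

T_out = 84.6 °C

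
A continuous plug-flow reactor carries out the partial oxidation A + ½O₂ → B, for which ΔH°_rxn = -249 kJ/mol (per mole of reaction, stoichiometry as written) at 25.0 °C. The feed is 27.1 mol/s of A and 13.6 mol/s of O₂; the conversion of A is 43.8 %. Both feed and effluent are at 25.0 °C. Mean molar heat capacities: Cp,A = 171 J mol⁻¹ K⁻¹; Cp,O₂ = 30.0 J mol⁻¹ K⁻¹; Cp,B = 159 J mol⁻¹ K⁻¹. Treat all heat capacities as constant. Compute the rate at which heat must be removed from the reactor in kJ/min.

Extent of reaction ξ = 0.438 × 27.1 = 11.87 mol/s
Reaction term: ξ·ΔH°_rxn = 11.87 × -249 = -2955.6 kJ/s
Q = ΔH = -2955.6 kJ/s = -2955.6 kW
Heat removed = 177330 kJ/min

Q_out = 177000 kJ/min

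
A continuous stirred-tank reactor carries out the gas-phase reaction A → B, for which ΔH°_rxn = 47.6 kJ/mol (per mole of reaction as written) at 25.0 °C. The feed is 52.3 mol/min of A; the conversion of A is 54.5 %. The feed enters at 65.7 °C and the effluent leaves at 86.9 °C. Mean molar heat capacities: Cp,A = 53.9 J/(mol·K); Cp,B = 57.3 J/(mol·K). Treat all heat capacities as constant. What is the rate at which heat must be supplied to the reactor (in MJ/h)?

Extent of reaction ξ = 0.545 × 52.3 = 28.503 mol/min
Reaction term: ξ·ΔH°_rxn = 28.503 × 47.6 = 1356.8 kJ/min
Sensible, feed 65.7→25 °C: -114.73 kJ/min
Outlet flows (mol/min): A 23.796, B 28.503
Sensible, products 25→86.9 °C: 180.49 kJ/min
Q = ΔH = 1422.5 kJ/min = 23.709 kW
Heat supplied = 85.352 MJ/h

Q_in = 85.4 MJ/h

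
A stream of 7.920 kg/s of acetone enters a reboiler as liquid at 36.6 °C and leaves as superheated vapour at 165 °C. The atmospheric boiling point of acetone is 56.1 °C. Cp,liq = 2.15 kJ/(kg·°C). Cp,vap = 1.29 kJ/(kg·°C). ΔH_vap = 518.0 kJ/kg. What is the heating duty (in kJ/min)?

liquid 36.6→56.1 °C: 41.925 kJ/kg
vaporisation at 56.1 °C: 518 kJ/kg
vapour 56.1→165 °C: 140.48 kJ/kg
Δh = 41.925 + 518 + 140.48 = 700.41 kJ/kg
Q = ṁ·Δh = 7.920 kg/s × 700.41 kJ/kg = 5547.2 kJ/s
|Q| = 5547.2 kW = 332830 kJ/min

Q = 333000 kJ/min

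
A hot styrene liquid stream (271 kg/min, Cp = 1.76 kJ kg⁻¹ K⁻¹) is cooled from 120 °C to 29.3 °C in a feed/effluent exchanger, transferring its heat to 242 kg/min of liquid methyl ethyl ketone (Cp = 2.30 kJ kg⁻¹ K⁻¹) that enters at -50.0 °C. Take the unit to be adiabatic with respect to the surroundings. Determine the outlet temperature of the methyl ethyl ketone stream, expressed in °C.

T_c,out = 27.7 °C

Heat released by hot stream: Q = 271 × 1.76 × (120 − 29.3) = 43260 kJ/min
Energy balance on cold side (adiabatic exchanger): Q = ṁ_c·Cp_c·(T_c,out − T_c,in)
T_c,out = -50.0 + 43260/(242 × 2.30) = 27.722 °C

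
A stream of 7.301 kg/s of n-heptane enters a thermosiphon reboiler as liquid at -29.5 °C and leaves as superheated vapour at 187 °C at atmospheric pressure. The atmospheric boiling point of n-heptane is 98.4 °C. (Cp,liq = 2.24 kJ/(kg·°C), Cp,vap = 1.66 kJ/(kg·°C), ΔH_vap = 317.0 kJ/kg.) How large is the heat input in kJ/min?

liquid -29.5→98.4 °C: 286.5 kJ/kg
vaporisation at 98.4 °C: 317 kJ/kg
vapour 98.4→187 °C: 147.08 kJ/kg
Δh = 286.5 + 317 + 147.08 = 750.57 kJ/kg
Q = ṁ·Δh = 7.301 kg/s × 750.57 kJ/kg = 5479.9 kJ/s
|Q| = 5479.9 kW = 328800 kJ/min

Q = 329000 kJ/min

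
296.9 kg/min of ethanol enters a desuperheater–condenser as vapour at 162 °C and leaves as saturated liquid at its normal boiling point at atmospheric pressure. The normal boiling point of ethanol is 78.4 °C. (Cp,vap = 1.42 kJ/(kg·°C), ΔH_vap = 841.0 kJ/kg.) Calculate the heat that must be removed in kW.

Q_c = 4750 kW

vapour 162→78.4 °C: -118.71 kJ/kg
condensation at 78.4 °C: -841 kJ/kg
Δh = -118.71 + -841 = -959.71 kJ/kg
Q = ṁ·Δh = 296.9 kg/min × -959.71 kJ/kg = -284940 kJ/min
|Q| = 4749 kW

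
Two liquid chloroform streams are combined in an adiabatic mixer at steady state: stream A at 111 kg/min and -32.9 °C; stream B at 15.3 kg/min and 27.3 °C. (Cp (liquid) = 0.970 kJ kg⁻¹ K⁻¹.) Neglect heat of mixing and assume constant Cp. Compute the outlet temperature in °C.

Adiabatic, steady state ⇒ Σ ṁᵢCp,ᵢ(T_out − Tᵢ) = 0
T_out = Σ ṁᵢCp,ᵢTᵢ / Σ ṁᵢCp,ᵢ
      = -3137.2 / 122.51 = -25.607 °C

T_out = -25.6 °C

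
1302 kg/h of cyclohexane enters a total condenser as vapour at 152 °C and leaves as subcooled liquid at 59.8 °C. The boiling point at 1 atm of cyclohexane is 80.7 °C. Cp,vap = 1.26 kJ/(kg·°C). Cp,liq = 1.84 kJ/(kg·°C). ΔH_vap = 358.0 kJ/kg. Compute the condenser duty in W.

vapour 152→80.7 °C: -89.838 kJ/kg
condensation at 80.7 °C: -358 kJ/kg
liquid 80.7→59.8 °C: -38.456 kJ/kg
Δh = -89.838 + -358 + -38.456 = -486.29 kJ/kg
Q = ṁ·Δh = 1302 kg/h × -486.29 kJ/kg = -633150 kJ/h
|Q| = 175.88 kW = 175880 W

Q_c = 176000 W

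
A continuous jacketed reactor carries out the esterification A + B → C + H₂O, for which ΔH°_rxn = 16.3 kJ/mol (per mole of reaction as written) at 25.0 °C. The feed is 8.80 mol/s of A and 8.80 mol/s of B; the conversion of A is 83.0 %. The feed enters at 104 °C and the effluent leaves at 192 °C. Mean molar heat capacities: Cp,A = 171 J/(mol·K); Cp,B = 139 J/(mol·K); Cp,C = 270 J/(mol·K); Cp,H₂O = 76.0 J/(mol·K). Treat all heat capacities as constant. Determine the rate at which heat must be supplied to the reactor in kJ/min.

Q_in = 24200 kJ/min

Extent of reaction ξ = 0.830 × 8.80 = 7.304 mol/s
Reaction term: ξ·ΔH°_rxn = 7.304 × 16.3 = 119.06 kJ/s
Sensible, feed 104→25 °C: -215.51 kJ/s
Outlet flows (mol/s): A 1.496, B 1.496, C 7.304, H₂O 7.304
Sensible, products 25→192 °C: 499.49 kJ/s
Q = ΔH = 403.03 kJ/s = 403.03 kW
Heat supplied = 24182 kJ/min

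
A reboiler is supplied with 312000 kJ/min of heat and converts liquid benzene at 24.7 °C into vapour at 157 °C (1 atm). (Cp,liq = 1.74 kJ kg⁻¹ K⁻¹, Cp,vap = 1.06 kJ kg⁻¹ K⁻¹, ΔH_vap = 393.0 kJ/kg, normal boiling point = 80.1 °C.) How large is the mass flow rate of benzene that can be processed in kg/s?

Δh = 1.74×(80.1−24.7) + 393.0 + 1.06×(157−80.1) = 570.91 kJ/kg
Q = 312000 kJ/min = 5200 kJ/s = 5200 kJ/s
ṁ = Q/Δh = 5200 / 570.91 = 9.1083 kg/s

ṁ = 9.11 kg/s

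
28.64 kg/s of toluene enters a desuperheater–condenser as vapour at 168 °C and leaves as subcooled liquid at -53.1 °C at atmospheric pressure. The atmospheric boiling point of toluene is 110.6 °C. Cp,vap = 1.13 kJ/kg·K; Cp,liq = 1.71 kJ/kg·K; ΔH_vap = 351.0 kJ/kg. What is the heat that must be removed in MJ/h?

Q_c = 71700 MJ/h

vapour 168→110.6 °C: -64.862 kJ/kg
condensation at 110.6 °C: -351 kJ/kg
liquid 110.6→-53.1 °C: -279.93 kJ/kg
Δh = -64.862 + -351 + -279.93 = -695.79 kJ/kg
Q = ṁ·Δh = 28.64 kg/s × -695.79 kJ/kg = -19927 kJ/s
|Q| = 19927 kW = 71739 MJ/h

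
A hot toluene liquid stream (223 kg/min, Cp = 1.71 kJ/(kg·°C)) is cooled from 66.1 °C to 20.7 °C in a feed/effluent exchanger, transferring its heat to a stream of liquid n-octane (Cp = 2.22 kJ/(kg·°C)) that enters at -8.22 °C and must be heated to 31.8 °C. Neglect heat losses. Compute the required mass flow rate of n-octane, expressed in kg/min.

Heat released by hot stream: Q = 223 × 1.71 × (66.1 − 20.7) = 17312 kJ/min
Energy balance on cold side (adiabatic exchanger): Q = ṁ_c·Cp_c·(T_c,out − T_c,in)
ṁ_c = 17312 / [2.22 × (31.8 − -8.22)] = 194.86 kg/min

ṁ_c = 195 kg/min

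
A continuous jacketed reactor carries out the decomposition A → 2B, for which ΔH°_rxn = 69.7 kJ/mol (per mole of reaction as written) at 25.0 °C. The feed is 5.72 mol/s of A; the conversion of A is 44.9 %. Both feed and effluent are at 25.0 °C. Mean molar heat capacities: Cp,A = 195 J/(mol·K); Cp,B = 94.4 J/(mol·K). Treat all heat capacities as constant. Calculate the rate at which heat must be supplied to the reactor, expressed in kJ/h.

Extent of reaction ξ = 0.449 × 5.72 = 2.5683 mol/s
Reaction term: ξ·ΔH°_rxn = 2.5683 × 69.7 = 179.01 kJ/s
Q = ΔH = 179.01 kJ/s = 179.01 kW
Heat supplied = 644430 kJ/h

Q_in = 644000 kJ/h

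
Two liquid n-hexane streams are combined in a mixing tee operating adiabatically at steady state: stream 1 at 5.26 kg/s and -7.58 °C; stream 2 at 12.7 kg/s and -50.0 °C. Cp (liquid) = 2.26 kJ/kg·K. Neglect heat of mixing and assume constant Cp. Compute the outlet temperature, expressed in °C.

T_out = -37.6 °C

Adiabatic, steady state ⇒ Σ ṁᵢCp,ᵢ(T_out − Tᵢ) = 0
Σ ṁᵢCp,ᵢTᵢ = 5.26×2.26×-7.58 + 12.7×2.26×-50.0 = -1525.2
Σ ṁᵢCp,ᵢ = 5.26×2.26 + 12.7×2.26 = 40.59
T_out = -1525.2 / 40.59 = -37.576 °C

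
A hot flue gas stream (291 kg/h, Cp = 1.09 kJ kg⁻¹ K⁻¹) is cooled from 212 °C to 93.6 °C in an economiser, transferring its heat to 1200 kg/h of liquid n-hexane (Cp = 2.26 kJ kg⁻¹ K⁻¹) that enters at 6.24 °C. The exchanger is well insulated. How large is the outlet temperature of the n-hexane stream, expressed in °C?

T_c,out = 20.1 °C

Heat released by hot stream: Q = 291 × 1.09 × (212 − 93.6) = 37555 kJ/h
Energy balance on cold side (adiabatic exchanger): Q = ṁ_c·Cp_c·(T_c,out − T_c,in)
T_c,out = 6.24 + 37555/(1200 × 2.26) = 20.088 °C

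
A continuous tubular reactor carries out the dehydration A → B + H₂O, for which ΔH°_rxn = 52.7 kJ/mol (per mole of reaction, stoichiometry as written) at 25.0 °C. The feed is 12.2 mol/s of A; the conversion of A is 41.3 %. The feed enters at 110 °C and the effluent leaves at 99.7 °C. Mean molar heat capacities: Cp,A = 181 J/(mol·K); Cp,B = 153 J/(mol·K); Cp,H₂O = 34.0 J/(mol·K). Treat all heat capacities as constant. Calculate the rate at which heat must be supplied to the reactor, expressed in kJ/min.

Extent of reaction ξ = 0.413 × 12.2 = 5.0386 mol/s
Reaction term: ξ·ΔH°_rxn = 5.0386 × 52.7 = 265.53 kJ/s
Sensible, feed 110→25 °C: -187.7 kJ/s
Outlet flows (mol/s): A 7.1614, B 5.0386, H₂O 5.0386
Sensible, products 25→99.7 °C: 167.21 kJ/s
Q = ΔH = 245.05 kJ/s = 245.05 kW
Heat supplied = 14703 kJ/min

Q_in = 14700 kJ/min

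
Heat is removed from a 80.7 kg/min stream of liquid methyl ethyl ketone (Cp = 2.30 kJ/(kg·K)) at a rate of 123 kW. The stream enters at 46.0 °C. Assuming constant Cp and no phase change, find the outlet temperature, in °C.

Q = 123 kW = 7380 kJ/min
ΔT = Q/(ṁ·Cp) = 7380/(80.7×2.30) = 39.761 K
T_out = 46.0 − 39.761 = 6.2392 °C

T_out = 6.24 °C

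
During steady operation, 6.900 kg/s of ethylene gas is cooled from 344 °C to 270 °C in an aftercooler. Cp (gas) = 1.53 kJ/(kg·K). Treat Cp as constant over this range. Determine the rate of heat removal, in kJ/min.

Q = ṁ·Cp·ΔT = 6.900 × 1.53 × (270 − 344) = -781.22 kJ/s
Cooling duty = 46873 kJ/min

Q_c = 46900 kJ/min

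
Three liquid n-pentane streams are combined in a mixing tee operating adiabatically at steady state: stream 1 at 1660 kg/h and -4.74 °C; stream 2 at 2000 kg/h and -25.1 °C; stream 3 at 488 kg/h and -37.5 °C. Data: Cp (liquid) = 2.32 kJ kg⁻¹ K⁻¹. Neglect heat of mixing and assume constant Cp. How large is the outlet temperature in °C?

T_out = -18.4 °C

Energy balance with Q = 0: Σ ṁᵢCp,ᵢ(T_out − Tᵢ) = 0
Σ ṁᵢCp,ᵢTᵢ = 1660×2.32×-4.74 + 2000×2.32×-25.1 + 488×2.32×-37.5 = -177170
Σ ṁᵢCp,ᵢ = 1660×2.32 + 2000×2.32 + 488×2.32 = 9623.4
T_out = -177170 / 9623.4 = -18.411 °C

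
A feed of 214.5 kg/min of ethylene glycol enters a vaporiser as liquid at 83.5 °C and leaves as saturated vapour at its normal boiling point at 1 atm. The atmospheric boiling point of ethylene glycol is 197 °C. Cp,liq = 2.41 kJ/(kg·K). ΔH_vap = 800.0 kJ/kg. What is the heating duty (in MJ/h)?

liquid 83.5→197 °C: 273.54 kJ/kg
vaporisation at 197 °C: 800 kJ/kg
Δh = 273.54 + 800 = 1073.5 kJ/kg
Q = ṁ·Δh = 214.5 kg/min × 1073.5 kJ/kg = 230270 kJ/min
|Q| = 3837.9 kW = 13816 MJ/h

Q = 13800 MJ/h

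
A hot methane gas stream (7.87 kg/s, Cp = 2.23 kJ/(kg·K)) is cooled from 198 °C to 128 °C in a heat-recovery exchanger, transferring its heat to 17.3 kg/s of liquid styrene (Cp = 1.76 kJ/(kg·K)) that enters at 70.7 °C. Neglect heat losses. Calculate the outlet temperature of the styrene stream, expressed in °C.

Heat released by hot stream: Q = 7.87 × 2.23 × (198 − 128) = 1228.5 kJ/s
Energy balance on cold side (adiabatic exchanger): Q = ṁ_c·Cp_c·(T_c,out − T_c,in)
T_c,out = 70.7 + 1228.5/(17.3 × 1.76) = 111.05 °C

T_c,out = 111 °C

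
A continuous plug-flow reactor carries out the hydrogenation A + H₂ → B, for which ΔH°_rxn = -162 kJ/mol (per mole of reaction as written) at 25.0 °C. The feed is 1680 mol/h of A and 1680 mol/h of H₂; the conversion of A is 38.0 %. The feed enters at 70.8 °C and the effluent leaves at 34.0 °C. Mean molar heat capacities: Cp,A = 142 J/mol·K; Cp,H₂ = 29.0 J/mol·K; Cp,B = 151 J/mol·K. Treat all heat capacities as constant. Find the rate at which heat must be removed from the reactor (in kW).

Extent of reaction ξ = 0.380 × 1680 = 638.4 mol/h
Reaction term: ξ·ΔH°_rxn = 638.4 × -162 = -103420 kJ/h
Sensible, feed 70.8→25 °C: -13157 kJ/h
Outlet flows (mol/h): A 1041.6, H₂ 1041.6, B 638.4
Sensible, products 25→34.0 °C: 2470.6 kJ/h
Q = ΔH = -114110 kJ/h = -31.697 kW
Heat removed = 31.697 kW

Q_out = 31.7 kW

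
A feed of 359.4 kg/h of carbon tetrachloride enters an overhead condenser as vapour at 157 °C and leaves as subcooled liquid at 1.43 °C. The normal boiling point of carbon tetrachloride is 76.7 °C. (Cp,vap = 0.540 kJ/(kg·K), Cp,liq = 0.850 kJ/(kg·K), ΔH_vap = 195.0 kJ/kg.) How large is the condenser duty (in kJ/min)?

Q_c = 1810 kJ/min

vapour 157→76.7 °C: -43.362 kJ/kg
condensation at 76.7 °C: -195 kJ/kg
liquid 76.7→1.43 °C: -63.979 kJ/kg
Δh = -43.362 + -195 + -63.979 = -302.34 kJ/kg
Q = ṁ·Δh = 359.4 kg/h × -302.34 kJ/kg = -108660 kJ/h
|Q| = 30.184 kW = 1811 kJ/min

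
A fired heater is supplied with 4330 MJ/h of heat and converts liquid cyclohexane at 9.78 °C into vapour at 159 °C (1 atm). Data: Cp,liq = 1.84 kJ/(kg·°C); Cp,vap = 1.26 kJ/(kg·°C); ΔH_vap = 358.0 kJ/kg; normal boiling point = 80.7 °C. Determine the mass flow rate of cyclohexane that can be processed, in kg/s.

ṁ = 2.05 kg/s

Δh = 1.84×(80.7−9.78) + 358.0 + 1.26×(159−80.7) = 587.15 kJ/kg
Q = 4330 MJ/h = 1202.8 kJ/s = 1202.8 kJ/s
ṁ = Q/Δh = 1202.8 / 587.15 = 2.0485 kg/s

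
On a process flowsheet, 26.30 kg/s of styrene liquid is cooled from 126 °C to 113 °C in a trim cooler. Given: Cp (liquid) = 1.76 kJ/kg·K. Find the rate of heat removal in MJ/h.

Q_c = 2170 MJ/h

Q = ṁ·Cp·ΔT = 26.30 × 1.76 × (113 − 126) = -601.74 kJ/s
Cooling duty = 2166.3 MJ/h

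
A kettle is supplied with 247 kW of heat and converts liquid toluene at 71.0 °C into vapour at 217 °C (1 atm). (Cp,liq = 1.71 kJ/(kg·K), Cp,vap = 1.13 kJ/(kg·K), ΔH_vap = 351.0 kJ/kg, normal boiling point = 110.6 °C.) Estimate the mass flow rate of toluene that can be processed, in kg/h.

ṁ = 1650 kg/h

Δh = 1.71×(110.6−71.0) + 351.0 + 1.13×(217−110.6) = 538.95 kJ/kg
Q = 247 kW = 247 kJ/s = 889200 kJ/h
ṁ = Q/Δh = 889200 / 538.95 = 1649.9 kg/h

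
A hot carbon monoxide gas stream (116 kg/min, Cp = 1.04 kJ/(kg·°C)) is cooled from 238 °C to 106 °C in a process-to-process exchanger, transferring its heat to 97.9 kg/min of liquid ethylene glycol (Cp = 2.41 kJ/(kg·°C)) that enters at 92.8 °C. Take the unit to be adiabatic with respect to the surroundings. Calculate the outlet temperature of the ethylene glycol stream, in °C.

T_c,out = 160 °C

Heat released by hot stream: Q = 116 × 1.04 × (238 − 106) = 15924 kJ/min
Energy balance on cold side (adiabatic exchanger): Q = ṁ_c·Cp_c·(T_c,out − T_c,in)
T_c,out = 92.8 + 15924/(97.9 × 2.41) = 160.29 °C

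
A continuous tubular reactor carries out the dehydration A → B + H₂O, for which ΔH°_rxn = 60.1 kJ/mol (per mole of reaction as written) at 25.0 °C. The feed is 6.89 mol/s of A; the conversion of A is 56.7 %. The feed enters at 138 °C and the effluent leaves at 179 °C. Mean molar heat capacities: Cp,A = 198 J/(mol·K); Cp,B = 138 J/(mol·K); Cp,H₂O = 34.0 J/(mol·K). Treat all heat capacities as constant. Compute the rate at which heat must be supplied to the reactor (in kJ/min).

Q_in = 16500 kJ/min

Extent of reaction ξ = 0.567 × 6.89 = 3.9066 mol/s
Reaction term: ξ·ΔH°_rxn = 3.9066 × 60.1 = 234.79 kJ/s
Sensible, feed 138→25 °C: -154.16 kJ/s
Outlet flows (mol/s): A 2.9834, B 3.9066, H₂O 3.9066
Sensible, products 25→179 °C: 194.45 kJ/s
Q = ΔH = 275.08 kJ/s = 275.08 kW
Heat supplied = 16505 kJ/min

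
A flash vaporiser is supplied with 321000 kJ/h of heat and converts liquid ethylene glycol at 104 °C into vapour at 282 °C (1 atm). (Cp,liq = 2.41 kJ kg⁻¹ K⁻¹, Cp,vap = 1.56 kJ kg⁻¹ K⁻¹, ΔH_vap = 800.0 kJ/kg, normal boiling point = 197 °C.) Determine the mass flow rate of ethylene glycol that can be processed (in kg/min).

ṁ = 4.63 kg/min

Δh = 2.41×(197−104) + 800.0 + 1.56×(282−197) = 1156.7 kJ/kg
Q = 321000 kJ/h = 89.167 kJ/s = 5350 kJ/min
ṁ = Q/Δh = 5350 / 1156.7 = 4.6251 kg/min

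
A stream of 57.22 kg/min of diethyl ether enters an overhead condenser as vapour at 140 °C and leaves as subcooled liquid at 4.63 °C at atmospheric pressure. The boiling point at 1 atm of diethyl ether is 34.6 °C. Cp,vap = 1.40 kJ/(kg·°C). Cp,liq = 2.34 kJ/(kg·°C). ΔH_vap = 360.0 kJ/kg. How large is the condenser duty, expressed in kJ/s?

vapour 140→34.6 °C: -147.56 kJ/kg
condensation at 34.6 °C: -360 kJ/kg
liquid 34.6→4.63 °C: -70.13 kJ/kg
Δh = -147.56 + -360 + -70.13 = -577.69 kJ/kg
Q = ṁ·Δh = 57.22 kg/min × -577.69 kJ/kg = -33055 kJ/min
|Q| = 550.92 kW

Q_c = 551 kJ/s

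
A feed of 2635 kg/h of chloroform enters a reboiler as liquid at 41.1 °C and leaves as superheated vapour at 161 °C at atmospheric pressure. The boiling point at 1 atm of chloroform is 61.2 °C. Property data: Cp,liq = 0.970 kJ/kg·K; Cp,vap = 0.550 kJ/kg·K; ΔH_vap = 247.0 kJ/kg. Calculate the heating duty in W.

Q = 235000 W

liquid 41.1→61.2 °C: 19.497 kJ/kg
vaporisation at 61.2 °C: 247 kJ/kg
vapour 61.2→161 °C: 54.89 kJ/kg
Δh = 19.497 + 247 + 54.89 = 321.39 kJ/kg
Q = ṁ·Δh = 2635 kg/h × 321.39 kJ/kg = 846850 kJ/h
|Q| = 235.24 kW = 235240 W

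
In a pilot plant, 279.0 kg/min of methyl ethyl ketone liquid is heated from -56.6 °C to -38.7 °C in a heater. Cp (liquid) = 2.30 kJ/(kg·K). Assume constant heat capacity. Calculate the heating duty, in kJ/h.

Q = 689000 kJ/h

Q = ṁ·Cp·ΔT = 279.0 × 2.30 × (-38.7 − -56.6) = 11486 kJ/min
Converting: 11486 / 60 s = 191.44 kW
Heating duty = 689190 kJ/h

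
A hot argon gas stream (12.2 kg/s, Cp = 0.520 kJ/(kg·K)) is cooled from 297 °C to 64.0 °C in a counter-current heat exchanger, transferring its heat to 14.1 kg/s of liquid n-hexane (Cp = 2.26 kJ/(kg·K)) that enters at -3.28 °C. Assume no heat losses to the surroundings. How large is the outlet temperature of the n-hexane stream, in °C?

Heat released by hot stream: Q = 12.2 × 0.520 × (297 − 64.0) = 1478.2 kJ/s
Energy balance on cold side (adiabatic exchanger): Q = ṁ_c·Cp_c·(T_c,out − T_c,in)
T_c,out = -3.28 + 1478.2/(14.1 × 2.26) = 43.106 °C

T_c,out = 43.1 °C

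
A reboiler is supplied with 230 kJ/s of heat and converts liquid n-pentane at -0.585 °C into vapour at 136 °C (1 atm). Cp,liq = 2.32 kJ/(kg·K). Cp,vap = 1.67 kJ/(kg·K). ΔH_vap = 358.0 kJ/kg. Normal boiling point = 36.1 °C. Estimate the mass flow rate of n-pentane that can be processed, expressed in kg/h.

Δh = 2.32×(36.1−-0.585) + 358.0 + 1.67×(136−36.1) = 609.94 kJ/kg
Q = 230 kJ/s = 230 kJ/s = 828000 kJ/h
ṁ = Q/Δh = 828000 / 609.94 = 1357.5 kg/h

ṁ = 1360 kg/h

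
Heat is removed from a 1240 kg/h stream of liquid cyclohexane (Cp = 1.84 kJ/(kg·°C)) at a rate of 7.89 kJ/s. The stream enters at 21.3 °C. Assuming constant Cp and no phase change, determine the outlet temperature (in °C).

T_out = 8.85 °C

Q = 7.89 kJ/s = 28404 kJ/h
ΔT = Q/(ṁ·Cp) = 28404/(1240×1.84) = 12.449 K
T_out = 21.3 − 12.449 = 8.8508 °C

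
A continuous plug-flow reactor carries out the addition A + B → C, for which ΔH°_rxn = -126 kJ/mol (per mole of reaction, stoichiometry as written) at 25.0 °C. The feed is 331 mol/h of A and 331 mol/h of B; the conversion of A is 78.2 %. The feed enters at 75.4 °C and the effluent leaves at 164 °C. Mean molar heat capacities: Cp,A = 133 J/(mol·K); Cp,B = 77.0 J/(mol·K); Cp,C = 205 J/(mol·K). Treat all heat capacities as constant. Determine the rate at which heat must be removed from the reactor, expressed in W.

Q_out = 7400 W

Extent of reaction ξ = 0.782 × 331 = 258.84 mol/h
Reaction term: ξ·ΔH°_rxn = 258.84 × -126 = -32614 kJ/h
Sensible, feed 75.4→25 °C: -3503.3 kJ/h
Outlet flows (mol/h): A 72.158, B 72.158, C 258.84
Sensible, products 25→164 °C: 9482 kJ/h
Q = ΔH = -26635 kJ/h = -7.3987 kW
Heat removed = 7398.7 W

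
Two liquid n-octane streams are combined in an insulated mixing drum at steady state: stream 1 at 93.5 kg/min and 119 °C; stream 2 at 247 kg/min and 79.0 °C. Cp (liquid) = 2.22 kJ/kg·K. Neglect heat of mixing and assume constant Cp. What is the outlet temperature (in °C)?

No heat crosses the boundary, so H_out = H_in.
T_out = Σ ṁᵢCp,ᵢTᵢ / Σ ṁᵢCp,ᵢ
      = 68020 / 755.91 = 89.984 °C

T_out = 90.0 °C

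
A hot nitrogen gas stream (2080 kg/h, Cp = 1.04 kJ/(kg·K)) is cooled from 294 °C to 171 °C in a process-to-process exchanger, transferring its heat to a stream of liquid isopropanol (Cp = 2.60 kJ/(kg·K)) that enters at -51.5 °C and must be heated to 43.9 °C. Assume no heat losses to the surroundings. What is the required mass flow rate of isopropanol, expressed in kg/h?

ṁ_c = 1070 kg/h

Heat released by hot stream: Q = 2080 × 1.04 × (294 − 171) = 266070 kJ/h
Energy balance on cold side (adiabatic exchanger): Q = ṁ_c·Cp_c·(T_c,out − T_c,in)
ṁ_c = 266070 / [2.60 × (43.9 − -51.5)] = 1072.7 kg/h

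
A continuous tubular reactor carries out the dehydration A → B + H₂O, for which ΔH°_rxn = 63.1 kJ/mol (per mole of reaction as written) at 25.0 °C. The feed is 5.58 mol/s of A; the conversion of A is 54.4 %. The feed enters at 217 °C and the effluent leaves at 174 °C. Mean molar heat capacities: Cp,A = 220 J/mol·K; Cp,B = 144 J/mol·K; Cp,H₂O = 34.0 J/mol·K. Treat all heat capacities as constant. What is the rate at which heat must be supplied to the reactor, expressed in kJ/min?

Extent of reaction ξ = 0.544 × 5.58 = 3.0355 mol/s
Reaction term: ξ·ΔH°_rxn = 3.0355 × 63.1 = 191.54 kJ/s
Sensible, feed 217→25 °C: -235.7 kJ/s
Outlet flows (mol/s): A 2.5445, B 3.0355, H₂O 3.0355
Sensible, products 25→174 °C: 163.92 kJ/s
Q = ΔH = 119.76 kJ/s = 119.76 kW
Heat supplied = 7185.5 kJ/min

Q_in = 7190 kJ/min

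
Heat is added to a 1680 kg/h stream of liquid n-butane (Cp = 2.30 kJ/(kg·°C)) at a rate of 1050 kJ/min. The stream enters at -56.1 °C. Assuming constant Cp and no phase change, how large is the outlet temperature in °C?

T_out = -39.8 °C

Q = 1050 kJ/min = 63000 kJ/h
ΔT = Q/(ṁ·Cp) = 63000/(1680×2.30) = 16.304 K
T_out = -56.1 + 16.304 = -39.796 °C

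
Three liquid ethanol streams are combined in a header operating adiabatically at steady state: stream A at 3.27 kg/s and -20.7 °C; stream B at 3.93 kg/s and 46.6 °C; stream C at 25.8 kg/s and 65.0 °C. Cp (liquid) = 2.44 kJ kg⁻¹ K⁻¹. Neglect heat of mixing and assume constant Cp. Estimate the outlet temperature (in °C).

T_out = 54.3 °C

No heat crosses the boundary, so H_out = H_in.
T_out = Σ ṁᵢCp,ᵢTᵢ / Σ ṁᵢCp,ᵢ
      = 4373.6 / 80.52 = 54.317 °C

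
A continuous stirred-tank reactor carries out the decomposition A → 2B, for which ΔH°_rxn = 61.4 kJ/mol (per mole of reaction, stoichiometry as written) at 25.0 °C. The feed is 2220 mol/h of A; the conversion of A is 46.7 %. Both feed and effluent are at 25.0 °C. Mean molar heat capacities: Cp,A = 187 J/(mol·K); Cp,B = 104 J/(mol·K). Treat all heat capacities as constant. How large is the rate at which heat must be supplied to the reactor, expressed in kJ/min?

Q_in = 1060 kJ/min

Extent of reaction ξ = 0.467 × 2220 = 1036.7 mol/h
Reaction term: ξ·ΔH°_rxn = 1036.7 × 61.4 = 63656 kJ/h
Q = ΔH = 63656 kJ/h = 17.682 kW
Heat supplied = 1060.9 kJ/min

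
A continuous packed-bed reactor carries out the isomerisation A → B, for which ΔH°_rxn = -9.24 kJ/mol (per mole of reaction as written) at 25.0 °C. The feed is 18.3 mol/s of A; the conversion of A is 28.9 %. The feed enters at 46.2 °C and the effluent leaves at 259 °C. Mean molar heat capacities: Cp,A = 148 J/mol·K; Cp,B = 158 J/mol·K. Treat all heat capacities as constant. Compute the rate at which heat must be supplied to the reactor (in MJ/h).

Q_in = 1940 MJ/h

Extent of reaction ξ = 0.289 × 18.3 = 5.2887 mol/s
Reaction term: ξ·ΔH°_rxn = 5.2887 × -9.24 = -48.868 kJ/s
Sensible, feed 46.2→25 °C: -57.418 kJ/s
Outlet flows (mol/s): A 13.011, B 5.2887
Sensible, products 25→259 °C: 646.14 kJ/s
Q = ΔH = 539.86 kJ/s = 539.86 kW
Heat supplied = 1943.5 MJ/h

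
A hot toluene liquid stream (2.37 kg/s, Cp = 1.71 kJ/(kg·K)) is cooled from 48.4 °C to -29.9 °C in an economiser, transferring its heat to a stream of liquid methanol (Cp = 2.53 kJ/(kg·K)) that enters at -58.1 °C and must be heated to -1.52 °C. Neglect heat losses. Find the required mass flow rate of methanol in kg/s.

Heat released by hot stream: Q = 2.37 × 1.71 × (48.4 − -29.9) = 317.33 kJ/s
Energy balance on cold side (adiabatic exchanger): Q = ṁ_c·Cp_c·(T_c,out − T_c,in)
ṁ_c = 317.33 / [2.53 × (-1.52 − -58.1)] = 2.2168 kg/s

ṁ_c = 2.22 kg/s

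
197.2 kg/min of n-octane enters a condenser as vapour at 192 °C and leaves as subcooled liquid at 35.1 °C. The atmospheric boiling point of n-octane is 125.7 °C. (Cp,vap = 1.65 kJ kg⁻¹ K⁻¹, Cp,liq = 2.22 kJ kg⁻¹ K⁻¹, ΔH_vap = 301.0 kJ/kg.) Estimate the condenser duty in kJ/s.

Q_c = 2010 kJ/s

vapour 192→125.7 °C: -109.39 kJ/kg
condensation at 125.7 °C: -301 kJ/kg
liquid 125.7→35.1 °C: -201.13 kJ/kg
Δh = -109.39 + -301 + -201.13 = -611.53 kJ/kg
Q = ṁ·Δh = 197.2 kg/min × -611.53 kJ/kg = -120590 kJ/min
|Q| = 2009.9 kW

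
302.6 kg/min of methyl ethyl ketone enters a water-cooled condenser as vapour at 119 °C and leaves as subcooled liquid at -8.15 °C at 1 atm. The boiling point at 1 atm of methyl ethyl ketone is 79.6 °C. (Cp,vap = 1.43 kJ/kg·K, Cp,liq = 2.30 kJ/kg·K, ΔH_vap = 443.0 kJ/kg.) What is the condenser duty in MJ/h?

vapour 119→79.6 °C: -56.342 kJ/kg
condensation at 79.6 °C: -443 kJ/kg
liquid 79.6→-8.15 °C: -201.82 kJ/kg
Δh = -56.342 + -443 + -201.82 = -701.17 kJ/kg
Q = ṁ·Δh = 302.6 kg/min × -701.17 kJ/kg = -212170 kJ/min
|Q| = 3536.2 kW = 12730 MJ/h

Q_c = 12700 MJ/h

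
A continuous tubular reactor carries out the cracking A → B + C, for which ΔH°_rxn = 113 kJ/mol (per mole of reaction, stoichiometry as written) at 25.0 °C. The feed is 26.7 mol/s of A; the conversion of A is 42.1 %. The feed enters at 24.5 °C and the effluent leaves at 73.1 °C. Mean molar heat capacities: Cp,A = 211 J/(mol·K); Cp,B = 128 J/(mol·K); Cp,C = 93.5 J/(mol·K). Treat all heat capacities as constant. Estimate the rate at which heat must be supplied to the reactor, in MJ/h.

Q_in = 5580 MJ/h

Extent of reaction ξ = 0.421 × 26.7 = 11.241 mol/s
Reaction term: ξ·ΔH°_rxn = 11.241 × 113 = 1270.2 kJ/s
Sensible, feed 24.5→25 °C: 2.8169 kJ/s
Outlet flows (mol/s): A 15.459, B 11.241, C 11.241
Sensible, products 25→73.1 °C: 276.66 kJ/s
Q = ΔH = 1549.7 kJ/s = 1549.7 kW
Heat supplied = 5578.8 MJ/h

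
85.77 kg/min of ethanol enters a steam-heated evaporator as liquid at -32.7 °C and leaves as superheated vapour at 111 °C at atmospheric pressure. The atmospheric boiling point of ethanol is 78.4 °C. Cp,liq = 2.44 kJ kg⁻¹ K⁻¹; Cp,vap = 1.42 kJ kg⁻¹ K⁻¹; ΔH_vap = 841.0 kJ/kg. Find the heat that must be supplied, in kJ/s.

liquid -32.7→78.4 °C: 271.08 kJ/kg
vaporisation at 78.4 °C: 841 kJ/kg
vapour 78.4→111 °C: 46.292 kJ/kg
Δh = 271.08 + 841 + 46.292 = 1158.4 kJ/kg
Q = ṁ·Δh = 85.77 kg/min × 1158.4 kJ/kg = 99354 kJ/min
|Q| = 1655.9 kW

Q = 1660 kJ/s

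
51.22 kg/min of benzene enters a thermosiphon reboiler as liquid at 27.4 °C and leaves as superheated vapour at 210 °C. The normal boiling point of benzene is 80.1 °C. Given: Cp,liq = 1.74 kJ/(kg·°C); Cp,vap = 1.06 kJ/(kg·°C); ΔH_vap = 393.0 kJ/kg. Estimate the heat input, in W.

Q = 531000 W

liquid 27.4→80.1 °C: 91.698 kJ/kg
vaporisation at 80.1 °C: 393 kJ/kg
vapour 80.1→210 °C: 137.69 kJ/kg
Δh = 91.698 + 393 + 137.69 = 622.39 kJ/kg
Q = ṁ·Δh = 51.22 kg/min × 622.39 kJ/kg = 31879 kJ/min
|Q| = 531.32 kW = 531320 W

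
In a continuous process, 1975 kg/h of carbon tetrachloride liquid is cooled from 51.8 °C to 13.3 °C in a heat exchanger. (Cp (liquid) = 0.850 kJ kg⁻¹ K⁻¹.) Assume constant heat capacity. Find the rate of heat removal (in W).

Q_c = 18000 W

Q = ṁ·Cp·ΔT = 1975 × 0.850 × (13.3 − 51.8) = -64632 kJ/h
Converting: 64632 / 3600 s = 17.953 kW
Cooling duty = 17953 W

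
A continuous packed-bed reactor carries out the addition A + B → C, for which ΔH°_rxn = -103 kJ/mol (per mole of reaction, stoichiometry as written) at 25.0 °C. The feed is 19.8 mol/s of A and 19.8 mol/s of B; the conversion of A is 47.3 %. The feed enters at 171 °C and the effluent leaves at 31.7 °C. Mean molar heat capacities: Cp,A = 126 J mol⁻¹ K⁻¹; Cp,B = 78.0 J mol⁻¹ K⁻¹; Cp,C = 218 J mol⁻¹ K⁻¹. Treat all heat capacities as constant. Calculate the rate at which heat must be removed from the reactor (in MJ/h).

Q_out = 5500 MJ/h

Extent of reaction ξ = 0.473 × 19.8 = 9.3654 mol/s
Reaction term: ξ·ΔH°_rxn = 9.3654 × -103 = -964.64 kJ/s
Sensible, feed 171→25 °C: -589.72 kJ/s
Outlet flows (mol/s): A 10.435, B 10.435, C 9.3654
Sensible, products 25→31.7 °C: 27.941 kJ/s
Q = ΔH = -1526.4 kJ/s = -1526.4 kW
Heat removed = 5495.1 MJ/h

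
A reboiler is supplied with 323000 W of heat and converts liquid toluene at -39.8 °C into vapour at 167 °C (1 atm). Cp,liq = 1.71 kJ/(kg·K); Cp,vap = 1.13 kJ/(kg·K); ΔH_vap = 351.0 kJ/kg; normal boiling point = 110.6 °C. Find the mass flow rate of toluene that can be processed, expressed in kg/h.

Δh = 1.71×(110.6−-39.8) + 351.0 + 1.13×(167−110.6) = 671.92 kJ/kg
Q = 323000 W = 323 kJ/s = 1.1628e+06 kJ/h
ṁ = Q/Δh = 1.1628e+06 / 671.92 = 1730.6 kg/h

ṁ = 1730 kg/h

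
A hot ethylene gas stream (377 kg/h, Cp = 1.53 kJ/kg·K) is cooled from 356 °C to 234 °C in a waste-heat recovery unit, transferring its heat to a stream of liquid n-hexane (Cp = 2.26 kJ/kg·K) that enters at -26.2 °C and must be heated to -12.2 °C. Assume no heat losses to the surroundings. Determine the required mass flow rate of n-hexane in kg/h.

Heat released by hot stream: Q = 377 × 1.53 × (356 − 234) = 70371 kJ/h
Energy balance on cold side (adiabatic exchanger): Q = ṁ_c·Cp_c·(T_c,out − T_c,in)
ṁ_c = 70371 / [2.26 × (-12.2 − -26.2)] = 2224.1 kg/h

ṁ_c = 2220 kg/h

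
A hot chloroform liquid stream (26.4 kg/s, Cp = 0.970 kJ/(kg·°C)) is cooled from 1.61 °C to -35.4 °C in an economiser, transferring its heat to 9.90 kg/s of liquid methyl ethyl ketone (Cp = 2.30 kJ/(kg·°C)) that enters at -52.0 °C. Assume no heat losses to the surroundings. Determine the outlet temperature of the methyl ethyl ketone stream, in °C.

T_c,out = -10.4 °C

Heat released by hot stream: Q = 26.4 × 0.970 × (1.61 − -35.4) = 947.75 kJ/s
Energy balance on cold side (adiabatic exchanger): Q = ṁ_c·Cp_c·(T_c,out − T_c,in)
T_c,out = -52.0 + 947.75/(9.90 × 2.30) = -10.377 °C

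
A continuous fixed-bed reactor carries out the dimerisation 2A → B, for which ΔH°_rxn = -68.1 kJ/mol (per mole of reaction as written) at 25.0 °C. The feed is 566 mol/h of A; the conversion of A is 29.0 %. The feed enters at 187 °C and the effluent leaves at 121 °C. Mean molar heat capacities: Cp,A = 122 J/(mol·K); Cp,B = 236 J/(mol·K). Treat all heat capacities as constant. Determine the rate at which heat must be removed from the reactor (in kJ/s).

Q_out = 2.84 kJ/s

Extent of reaction ξ = 0.290 × 566 / 2 = 82.07 mol/h
Reaction term: ξ·ΔH°_rxn = 82.07 × -68.1 = -5589 kJ/h
Sensible, feed 187→25 °C: -11186 kJ/h
Outlet flows (mol/h): A 401.86, B 82.07
Sensible, products 25→121 °C: 6566 kJ/h
Q = ΔH = -10209 kJ/h = -2.836 kW
Heat removed = 2.836 kJ/s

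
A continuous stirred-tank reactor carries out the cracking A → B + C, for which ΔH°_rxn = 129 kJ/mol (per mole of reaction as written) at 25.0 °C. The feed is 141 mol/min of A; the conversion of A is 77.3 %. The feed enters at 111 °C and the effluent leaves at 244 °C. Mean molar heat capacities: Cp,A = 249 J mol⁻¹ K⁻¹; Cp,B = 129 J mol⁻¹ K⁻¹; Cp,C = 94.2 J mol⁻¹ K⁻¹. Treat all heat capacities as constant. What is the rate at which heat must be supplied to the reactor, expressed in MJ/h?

Extent of reaction ξ = 0.773 × 141 = 108.99 mol/min
Reaction term: ξ·ΔH°_rxn = 108.99 × 129 = 14060 kJ/min
Sensible, feed 111→25 °C: -3019.4 kJ/min
Outlet flows (mol/min): A 32.007, B 108.99, C 108.99
Sensible, products 25→244 °C: 7073 kJ/min
Q = ΔH = 18114 kJ/min = 301.9 kW
Heat supplied = 1086.8 MJ/h

Q_in = 1090 MJ/h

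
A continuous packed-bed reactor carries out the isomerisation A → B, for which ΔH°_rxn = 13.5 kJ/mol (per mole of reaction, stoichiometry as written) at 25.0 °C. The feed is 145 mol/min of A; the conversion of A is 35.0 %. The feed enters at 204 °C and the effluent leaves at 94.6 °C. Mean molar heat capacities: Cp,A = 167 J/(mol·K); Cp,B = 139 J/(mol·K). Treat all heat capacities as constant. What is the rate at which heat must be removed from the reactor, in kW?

Q_out = 34.4 kW

Extent of reaction ξ = 0.350 × 145 = 50.75 mol/min
Reaction term: ξ·ΔH°_rxn = 50.75 × 13.5 = 685.12 kJ/min
Sensible, feed 204→25 °C: -4334.5 kJ/min
Outlet flows (mol/min): A 94.25, B 50.75
Sensible, products 25→94.6 °C: 1586.5 kJ/min
Q = ΔH = -2062.9 kJ/min = -34.382 kW
Heat removed = 34.382 kW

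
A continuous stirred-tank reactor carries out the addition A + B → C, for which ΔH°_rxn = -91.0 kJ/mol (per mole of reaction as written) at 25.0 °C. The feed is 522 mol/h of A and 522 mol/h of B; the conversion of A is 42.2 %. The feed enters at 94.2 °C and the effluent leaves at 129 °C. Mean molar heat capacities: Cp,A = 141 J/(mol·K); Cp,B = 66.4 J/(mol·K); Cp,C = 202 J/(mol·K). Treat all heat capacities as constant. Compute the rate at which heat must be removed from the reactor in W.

Extent of reaction ξ = 0.422 × 522 = 220.28 mol/h
Reaction term: ξ·ΔH°_rxn = 220.28 × -91.0 = -20046 kJ/h
Sensible, feed 94.2→25 °C: -7491.8 kJ/h
Outlet flows (mol/h): A 301.72, B 301.72, C 220.28
Sensible, products 25→129 °C: 11136 kJ/h
Q = ΔH = -16402 kJ/h = -4.5561 kW
Heat removed = 4556.1 W

Q_out = 4560 W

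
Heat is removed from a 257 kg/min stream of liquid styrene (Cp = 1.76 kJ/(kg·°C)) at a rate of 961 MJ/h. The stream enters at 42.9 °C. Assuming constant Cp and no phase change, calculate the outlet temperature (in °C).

Q = 961 MJ/h = 16017 kJ/min
ΔT = Q/(ṁ·Cp) = 16017/(257×1.76) = 35.41 K
T_out = 42.9 − 35.41 = 7.49 °C

T_out = 7.49 °C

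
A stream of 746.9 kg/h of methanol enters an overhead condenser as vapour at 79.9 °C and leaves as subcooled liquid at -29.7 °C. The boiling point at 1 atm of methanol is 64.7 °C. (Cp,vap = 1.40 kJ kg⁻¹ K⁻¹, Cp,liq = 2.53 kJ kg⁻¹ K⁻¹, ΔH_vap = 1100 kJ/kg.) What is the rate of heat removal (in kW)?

vapour 79.9→64.7 °C: -21.28 kJ/kg
condensation at 64.7 °C: -1100 kJ/kg
liquid 64.7→-29.7 °C: -238.83 kJ/kg
Δh = -21.28 + -1100 + -238.83 = -1360.1 kJ/kg
Q = ṁ·Δh = 746.9 kg/h × -1360.1 kJ/kg = -1.0159e+06 kJ/h
|Q| = 282.19 kW

Q_c = 282 kW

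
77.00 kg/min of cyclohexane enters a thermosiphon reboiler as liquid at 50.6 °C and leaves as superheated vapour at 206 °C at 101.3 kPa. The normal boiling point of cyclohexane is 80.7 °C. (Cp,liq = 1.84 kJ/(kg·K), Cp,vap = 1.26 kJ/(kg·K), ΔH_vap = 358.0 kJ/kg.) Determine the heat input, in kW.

liquid 50.6→80.7 °C: 55.384 kJ/kg
vaporisation at 80.7 °C: 358 kJ/kg
vapour 80.7→206 °C: 157.88 kJ/kg
Δh = 55.384 + 358 + 157.88 = 571.26 kJ/kg
Q = ṁ·Δh = 77.00 kg/min × 571.26 kJ/kg = 43987 kJ/min
|Q| = 733.12 kW

Q = 733 kW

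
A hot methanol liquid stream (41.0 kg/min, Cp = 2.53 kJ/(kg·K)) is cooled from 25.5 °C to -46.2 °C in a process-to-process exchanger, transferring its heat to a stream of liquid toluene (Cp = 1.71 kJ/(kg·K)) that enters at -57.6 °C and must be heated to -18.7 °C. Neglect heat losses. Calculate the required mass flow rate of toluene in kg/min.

Heat released by hot stream: Q = 41.0 × 2.53 × (25.5 − -46.2) = 7437.4 kJ/min
Energy balance on cold side (adiabatic exchanger): Q = ṁ_c·Cp_c·(T_c,out − T_c,in)
ṁ_c = 7437.4 / [1.71 × (-18.7 − -57.6)] = 111.81 kg/min

ṁ_c = 112 kg/min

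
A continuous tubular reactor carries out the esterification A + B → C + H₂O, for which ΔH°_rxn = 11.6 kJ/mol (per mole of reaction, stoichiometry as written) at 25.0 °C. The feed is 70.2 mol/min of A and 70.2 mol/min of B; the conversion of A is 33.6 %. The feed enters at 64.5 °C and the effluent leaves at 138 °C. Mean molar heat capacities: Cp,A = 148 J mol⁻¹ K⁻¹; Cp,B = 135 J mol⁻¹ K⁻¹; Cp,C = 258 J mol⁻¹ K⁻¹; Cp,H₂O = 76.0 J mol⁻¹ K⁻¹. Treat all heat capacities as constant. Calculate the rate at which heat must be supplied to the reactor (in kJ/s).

Extent of reaction ξ = 0.336 × 70.2 = 23.587 mol/min
Reaction term: ξ·ΔH°_rxn = 23.587 × 11.6 = 273.61 kJ/min
Sensible, feed 64.5→25 °C: -784.73 kJ/min
Outlet flows (mol/min): A 46.613, B 46.613, C 23.587, H₂O 23.587
Sensible, products 25→138 °C: 2380.9 kJ/min
Q = ΔH = 1869.7 kJ/min = 31.162 kW
Heat supplied = 31.162 kJ/s

Q_in = 31.2 kJ/s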